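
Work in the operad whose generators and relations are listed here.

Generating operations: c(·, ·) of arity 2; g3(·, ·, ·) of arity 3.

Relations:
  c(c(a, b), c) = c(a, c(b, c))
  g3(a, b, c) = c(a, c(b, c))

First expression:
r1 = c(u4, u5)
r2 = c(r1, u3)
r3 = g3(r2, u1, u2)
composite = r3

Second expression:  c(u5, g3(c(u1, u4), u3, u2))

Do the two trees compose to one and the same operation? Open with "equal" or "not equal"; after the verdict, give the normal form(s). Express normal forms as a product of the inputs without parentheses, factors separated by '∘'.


Normal form of the first expression: u4 ∘ u5 ∘ u3 ∘ u1 ∘ u2
Normal form of the second expression: u5 ∘ u1 ∘ u4 ∘ u3 ∘ u2
They disagree, so not equal.

not equal: they reduce to u4 ∘ u5 ∘ u3 ∘ u1 ∘ u2 and u5 ∘ u1 ∘ u4 ∘ u3 ∘ u2


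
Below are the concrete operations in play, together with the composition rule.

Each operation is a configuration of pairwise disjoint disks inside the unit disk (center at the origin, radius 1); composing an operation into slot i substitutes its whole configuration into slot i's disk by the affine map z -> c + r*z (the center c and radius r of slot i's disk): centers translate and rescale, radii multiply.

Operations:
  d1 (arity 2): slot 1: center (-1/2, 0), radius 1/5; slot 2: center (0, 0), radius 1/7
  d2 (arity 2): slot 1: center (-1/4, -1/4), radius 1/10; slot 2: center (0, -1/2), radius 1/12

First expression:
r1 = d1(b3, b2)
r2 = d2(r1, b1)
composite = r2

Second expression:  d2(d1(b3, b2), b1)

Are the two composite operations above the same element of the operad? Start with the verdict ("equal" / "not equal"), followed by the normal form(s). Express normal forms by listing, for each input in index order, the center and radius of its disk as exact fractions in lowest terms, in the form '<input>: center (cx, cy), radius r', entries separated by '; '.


equal — both sides give b1: center (0, -1/2), radius 1/12; b2: center (-1/4, -1/4), radius 1/70; b3: center (-3/10, -1/4), radius 1/50

The first expression, normalized: b1: center (0, -1/2), radius 1/12; b2: center (-1/4, -1/4), radius 1/70; b3: center (-3/10, -1/4), radius 1/50
The second expression, normalized: b1: center (0, -1/2), radius 1/12; b2: center (-1/4, -1/4), radius 1/70; b3: center (-3/10, -1/4), radius 1/50
One common form — equal.


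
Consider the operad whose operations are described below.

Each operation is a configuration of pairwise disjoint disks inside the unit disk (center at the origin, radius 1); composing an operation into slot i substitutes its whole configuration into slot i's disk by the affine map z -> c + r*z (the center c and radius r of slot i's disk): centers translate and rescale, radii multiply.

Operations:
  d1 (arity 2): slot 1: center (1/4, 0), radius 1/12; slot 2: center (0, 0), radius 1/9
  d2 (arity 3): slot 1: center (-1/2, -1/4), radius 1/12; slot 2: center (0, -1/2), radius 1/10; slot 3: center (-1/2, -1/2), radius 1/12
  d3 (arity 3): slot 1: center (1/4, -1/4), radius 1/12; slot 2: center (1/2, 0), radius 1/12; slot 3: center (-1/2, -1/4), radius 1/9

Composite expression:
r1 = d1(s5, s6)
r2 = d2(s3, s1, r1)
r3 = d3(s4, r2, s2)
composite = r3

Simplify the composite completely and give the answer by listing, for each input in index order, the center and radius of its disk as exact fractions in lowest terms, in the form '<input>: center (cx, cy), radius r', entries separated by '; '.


s1: center (1/2, -1/24), radius 1/120; s2: center (-1/2, -1/4), radius 1/9; s3: center (11/24, -1/48), radius 1/144; s4: center (1/4, -1/4), radius 1/12; s5: center (265/576, -1/24), radius 1/1728; s6: center (11/24, -1/24), radius 1/1296


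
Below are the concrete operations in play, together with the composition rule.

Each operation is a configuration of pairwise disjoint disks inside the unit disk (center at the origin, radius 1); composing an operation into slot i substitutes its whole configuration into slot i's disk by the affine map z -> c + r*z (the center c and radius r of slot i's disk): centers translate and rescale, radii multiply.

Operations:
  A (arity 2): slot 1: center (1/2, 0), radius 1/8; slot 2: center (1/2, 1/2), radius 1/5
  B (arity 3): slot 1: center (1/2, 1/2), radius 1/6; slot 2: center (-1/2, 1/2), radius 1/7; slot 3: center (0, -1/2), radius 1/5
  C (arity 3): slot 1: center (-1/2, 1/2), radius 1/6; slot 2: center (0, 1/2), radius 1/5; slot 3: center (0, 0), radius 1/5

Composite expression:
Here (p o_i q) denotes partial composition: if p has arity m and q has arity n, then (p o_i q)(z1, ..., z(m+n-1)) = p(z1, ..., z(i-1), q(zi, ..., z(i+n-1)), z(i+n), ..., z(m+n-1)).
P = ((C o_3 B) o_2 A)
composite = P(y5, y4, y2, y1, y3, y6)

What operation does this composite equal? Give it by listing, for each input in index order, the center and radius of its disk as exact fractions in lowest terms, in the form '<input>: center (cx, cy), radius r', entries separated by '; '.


Affine substitution under C: radii multiply and y-centers shift.
y5: after 1 affine step, its disk has center (-1/2, 1/2), radius 1/6
y4: after 2 affine steps, its disk has center (1/10, 1/2), radius 1/40
y2: after 2 affine steps, its disk has center (1/10, 3/5), radius 1/25
y1: after 2 affine steps, its disk has center (1/10, 1/10), radius 1/30
y3: after 2 affine steps, its disk has center (-1/10, 1/10), radius 1/35
y6: after 2 affine steps, its disk has center (0, -1/10), radius 1/25

y1: center (1/10, 1/10), radius 1/30; y2: center (1/10, 3/5), radius 1/25; y3: center (-1/10, 1/10), radius 1/35; y4: center (1/10, 1/2), radius 1/40; y5: center (-1/2, 1/2), radius 1/6; y6: center (0, -1/10), radius 1/25


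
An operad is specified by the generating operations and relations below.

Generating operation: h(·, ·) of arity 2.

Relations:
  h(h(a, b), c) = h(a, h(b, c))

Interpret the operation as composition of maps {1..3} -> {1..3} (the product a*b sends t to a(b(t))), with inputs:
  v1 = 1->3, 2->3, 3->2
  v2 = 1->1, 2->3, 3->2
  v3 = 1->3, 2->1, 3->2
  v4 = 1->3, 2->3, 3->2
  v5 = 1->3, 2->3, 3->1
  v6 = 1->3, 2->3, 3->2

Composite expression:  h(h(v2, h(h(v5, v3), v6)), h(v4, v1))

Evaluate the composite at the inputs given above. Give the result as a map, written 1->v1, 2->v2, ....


h(v5, v3) = 1->1, 2->3, 3->3
h(h(v5, v3), v6) = 1->3, 2->3, 3->3
h(v2, h(h(v5, v3), v6)) = 1->2, 2->2, 3->2
h(v4, v1) = 1->2, 2->2, 3->3
h(h(v2, h(h(v5, v3), v6)), h(v4, v1)) = 1->2, 2->2, 3->2

1->2, 2->2, 3->2


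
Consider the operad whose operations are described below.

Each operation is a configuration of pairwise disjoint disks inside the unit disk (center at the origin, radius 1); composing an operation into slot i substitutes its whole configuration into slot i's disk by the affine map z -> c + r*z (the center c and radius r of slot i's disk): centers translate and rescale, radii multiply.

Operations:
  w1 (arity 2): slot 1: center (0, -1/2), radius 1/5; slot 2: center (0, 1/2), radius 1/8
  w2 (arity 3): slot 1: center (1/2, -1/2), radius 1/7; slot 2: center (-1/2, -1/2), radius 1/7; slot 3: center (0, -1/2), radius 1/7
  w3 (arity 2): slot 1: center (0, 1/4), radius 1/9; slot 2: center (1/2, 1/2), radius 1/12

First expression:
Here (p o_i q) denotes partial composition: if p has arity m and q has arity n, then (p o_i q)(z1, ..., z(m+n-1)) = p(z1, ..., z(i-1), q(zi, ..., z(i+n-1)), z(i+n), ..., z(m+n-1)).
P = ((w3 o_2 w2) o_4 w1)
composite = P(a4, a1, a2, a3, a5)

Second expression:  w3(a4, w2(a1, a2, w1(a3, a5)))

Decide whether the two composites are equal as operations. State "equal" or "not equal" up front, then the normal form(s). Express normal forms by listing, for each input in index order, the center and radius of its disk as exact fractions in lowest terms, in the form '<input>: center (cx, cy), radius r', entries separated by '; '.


equal — both sides give a1: center (13/24, 11/24), radius 1/84; a2: center (11/24, 11/24), radius 1/84; a3: center (1/2, 19/42), radius 1/420; a4: center (0, 1/4), radius 1/9; a5: center (1/2, 13/28), radius 1/672


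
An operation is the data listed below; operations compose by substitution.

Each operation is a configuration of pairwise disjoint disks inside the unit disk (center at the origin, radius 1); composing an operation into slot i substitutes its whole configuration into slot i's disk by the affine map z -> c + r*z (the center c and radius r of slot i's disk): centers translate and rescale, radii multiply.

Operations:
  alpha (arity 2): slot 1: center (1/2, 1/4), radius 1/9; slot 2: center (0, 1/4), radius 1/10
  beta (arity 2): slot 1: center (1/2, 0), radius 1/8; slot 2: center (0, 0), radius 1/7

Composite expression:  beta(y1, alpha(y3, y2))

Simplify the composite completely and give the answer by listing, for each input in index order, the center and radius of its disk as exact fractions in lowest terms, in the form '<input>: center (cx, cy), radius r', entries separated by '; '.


y1: center (1/2, 0), radius 1/8; y2: center (0, 1/28), radius 1/70; y3: center (1/14, 1/28), radius 1/63

Only the slot chain above each y matters under beta; compose those maps.
input y1: composing its 1 substitution step yields center (1/2, 0), radius 1/8
input y3: composing its 2 substitution steps yields center (1/14, 1/28), radius 1/63
input y2: composing its 2 substitution steps yields center (0, 1/28), radius 1/70


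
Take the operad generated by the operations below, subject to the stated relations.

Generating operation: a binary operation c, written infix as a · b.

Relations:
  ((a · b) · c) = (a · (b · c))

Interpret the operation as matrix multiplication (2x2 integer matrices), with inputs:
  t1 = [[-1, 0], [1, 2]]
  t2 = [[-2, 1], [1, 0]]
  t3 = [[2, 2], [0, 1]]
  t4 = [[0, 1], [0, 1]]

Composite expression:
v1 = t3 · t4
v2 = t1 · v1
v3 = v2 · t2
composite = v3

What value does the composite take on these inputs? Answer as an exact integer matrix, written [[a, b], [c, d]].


[[-4, 0], [6, 0]]

(t3 · t4) = [[0, 4], [0, 1]]
(t1 · (t3 · t4)) = [[0, -4], [0, 6]]
((t1 · (t3 · t4)) · t2) = [[-4, 0], [6, 0]]


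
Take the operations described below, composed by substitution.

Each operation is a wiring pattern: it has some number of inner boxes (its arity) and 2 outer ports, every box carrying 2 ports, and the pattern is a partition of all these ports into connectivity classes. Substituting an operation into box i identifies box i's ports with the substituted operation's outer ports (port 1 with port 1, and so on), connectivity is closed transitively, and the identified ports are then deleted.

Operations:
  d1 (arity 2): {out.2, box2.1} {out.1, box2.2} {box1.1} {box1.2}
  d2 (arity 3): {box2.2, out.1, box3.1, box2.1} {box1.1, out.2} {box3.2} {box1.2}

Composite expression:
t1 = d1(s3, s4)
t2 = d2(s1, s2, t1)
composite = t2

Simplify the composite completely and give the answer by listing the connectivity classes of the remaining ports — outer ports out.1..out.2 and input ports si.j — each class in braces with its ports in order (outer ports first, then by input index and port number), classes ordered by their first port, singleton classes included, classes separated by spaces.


{out.1, s2.1, s2.2, s4.2} {out.2, s1.1} {s1.2} {s3.1} {s3.2} {s4.1}

Connectivity passes through glued d2-boundaries; trace each wire chain.
after d1, the pattern on (s3, s4) reads {out.1, s4.2} {out.2, s4.1} {s3.1} {s3.2} (out.j = its outer ports)
after d2, the pattern on (s1, s2, s3, s4) reads {out.1, s2.1, s2.2, s4.2} {out.2, s1.1} {s1.2} {s3.1} {s3.2} {s4.1} (out.j = its outer ports)


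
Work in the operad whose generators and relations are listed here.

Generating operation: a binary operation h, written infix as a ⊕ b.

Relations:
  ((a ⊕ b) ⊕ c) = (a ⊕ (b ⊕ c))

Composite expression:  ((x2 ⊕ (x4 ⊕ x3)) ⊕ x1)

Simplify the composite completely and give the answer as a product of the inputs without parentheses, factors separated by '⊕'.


Under associativity of h, the answer is the x's in reading order.
(x4 ⊕ x3) linearizes to x4 ⊕ x3
(x2 ⊕ (x4 ⊕ x3)) linearizes to x2 ⊕ x4 ⊕ x3
((x2 ⊕ (x4 ⊕ x3)) ⊕ x1) linearizes to x2 ⊕ x4 ⊕ x3 ⊕ x1

x2 ⊕ x4 ⊕ x3 ⊕ x1


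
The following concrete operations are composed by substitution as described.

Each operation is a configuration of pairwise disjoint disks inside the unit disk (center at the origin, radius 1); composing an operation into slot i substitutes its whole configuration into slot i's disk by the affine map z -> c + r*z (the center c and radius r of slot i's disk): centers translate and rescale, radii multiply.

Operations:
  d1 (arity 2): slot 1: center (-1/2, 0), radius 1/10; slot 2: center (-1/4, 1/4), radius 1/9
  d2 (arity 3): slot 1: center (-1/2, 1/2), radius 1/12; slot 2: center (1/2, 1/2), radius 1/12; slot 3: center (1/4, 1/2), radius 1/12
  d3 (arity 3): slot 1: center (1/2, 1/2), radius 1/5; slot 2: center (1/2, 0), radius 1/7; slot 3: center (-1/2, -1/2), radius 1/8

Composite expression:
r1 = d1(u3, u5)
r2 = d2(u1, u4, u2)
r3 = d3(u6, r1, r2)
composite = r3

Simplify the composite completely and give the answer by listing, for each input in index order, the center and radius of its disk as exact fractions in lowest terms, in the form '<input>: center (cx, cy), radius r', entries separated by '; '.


Affine substitution under d3: radii multiply and u-centers shift.
u6: after 1 affine step, its disk has center (1/2, 1/2), radius 1/5
u3: after 2 affine steps, its disk has center (3/7, 0), radius 1/70
u5: after 2 affine steps, its disk has center (13/28, 1/28), radius 1/63
u1: after 2 affine steps, its disk has center (-9/16, -7/16), radius 1/96
u4: after 2 affine steps, its disk has center (-7/16, -7/16), radius 1/96
u2: after 2 affine steps, its disk has center (-15/32, -7/16), radius 1/96

u1: center (-9/16, -7/16), radius 1/96; u2: center (-15/32, -7/16), radius 1/96; u3: center (3/7, 0), radius 1/70; u4: center (-7/16, -7/16), radius 1/96; u5: center (13/28, 1/28), radius 1/63; u6: center (1/2, 1/2), radius 1/5


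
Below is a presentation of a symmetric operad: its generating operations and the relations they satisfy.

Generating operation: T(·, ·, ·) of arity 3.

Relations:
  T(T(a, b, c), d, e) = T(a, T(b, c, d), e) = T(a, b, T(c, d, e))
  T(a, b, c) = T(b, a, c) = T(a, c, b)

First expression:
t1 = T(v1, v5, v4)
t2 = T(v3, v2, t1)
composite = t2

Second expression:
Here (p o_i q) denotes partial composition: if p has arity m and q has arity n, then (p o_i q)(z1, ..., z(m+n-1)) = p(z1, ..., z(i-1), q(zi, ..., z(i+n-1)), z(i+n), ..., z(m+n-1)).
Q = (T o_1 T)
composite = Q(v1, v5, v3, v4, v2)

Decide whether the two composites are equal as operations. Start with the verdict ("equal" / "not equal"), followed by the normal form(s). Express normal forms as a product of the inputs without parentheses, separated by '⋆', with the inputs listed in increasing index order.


Reducing the first expression gives v1 ⋆ v2 ⋆ v3 ⋆ v4 ⋆ v5
Reducing the second expression gives v1 ⋆ v2 ⋆ v3 ⋆ v4 ⋆ v5
The forms coincide; equal.

equal; the common form is v1 ⋆ v2 ⋆ v3 ⋆ v4 ⋆ v5


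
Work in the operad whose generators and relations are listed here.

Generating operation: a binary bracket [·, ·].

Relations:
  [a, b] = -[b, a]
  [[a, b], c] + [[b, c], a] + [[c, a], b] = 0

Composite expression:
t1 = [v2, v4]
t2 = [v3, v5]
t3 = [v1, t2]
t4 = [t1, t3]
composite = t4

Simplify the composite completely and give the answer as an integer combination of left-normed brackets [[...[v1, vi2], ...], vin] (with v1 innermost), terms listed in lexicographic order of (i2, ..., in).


-[[[[v1, v3], v5], v2], v4] + [[[[v1, v3], v5], v4], v2] + [[[[v1, v5], v3], v2], v4] - [[[[v1, v5], v3], v4], v2]

A multilinear Lie element is pinned by v1-initial words (v1 innermost).
Composite bracket: [[v2, v4], [v1, [v3, v5]]]
Under [a, b] = ab - ba we get 16 signed associative words (2^4 = 16).
Coefficients come from the v1-initial words:
  from v1v3v5v2v4, sign -1: term -[[[[v1, v3], v5], v2], v4]
  from v1v3v5v4v2, sign +1: term +[[[[v1, v3], v5], v4], v2]
  from v1v5v3v2v4, sign +1: term +[[[[v1, v5], v3], v2], v4]
  from v1v5v3v4v2, sign -1: term -[[[[v1, v5], v3], v4], v2]


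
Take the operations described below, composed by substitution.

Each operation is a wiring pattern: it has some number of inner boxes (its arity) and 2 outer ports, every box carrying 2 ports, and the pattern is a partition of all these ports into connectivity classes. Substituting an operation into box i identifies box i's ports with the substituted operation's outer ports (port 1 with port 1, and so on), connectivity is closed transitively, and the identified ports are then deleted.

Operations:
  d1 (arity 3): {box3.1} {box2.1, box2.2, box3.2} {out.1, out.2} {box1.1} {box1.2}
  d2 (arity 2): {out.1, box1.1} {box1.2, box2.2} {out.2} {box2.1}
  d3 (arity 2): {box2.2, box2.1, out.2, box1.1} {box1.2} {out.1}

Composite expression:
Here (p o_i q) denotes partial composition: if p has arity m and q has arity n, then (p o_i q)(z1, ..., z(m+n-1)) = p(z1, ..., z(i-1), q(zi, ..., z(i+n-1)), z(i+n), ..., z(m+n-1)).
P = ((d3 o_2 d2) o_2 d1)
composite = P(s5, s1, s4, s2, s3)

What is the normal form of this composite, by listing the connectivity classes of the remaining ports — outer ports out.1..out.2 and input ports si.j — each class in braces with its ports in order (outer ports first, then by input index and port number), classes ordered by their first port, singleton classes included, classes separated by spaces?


{out.1} {out.2, s3.2, s5.1} {s1.1} {s1.2} {s2.1} {s2.2, s4.1, s4.2} {s3.1} {s5.2}

Reachability decides: close wires over d3-identified ports.
composing d1 on (s1, s4, s2), with out.j its own outer ports: {out.1, out.2} {s1.1} {s1.2} {s2.1} {s2.2, s4.1, s4.2}
composing d2 on (s1, s4, s2, s3), with out.j its own outer ports: {out.1, s3.2} {out.2} {s1.1} {s1.2} {s2.1} {s2.2, s4.1, s4.2} {s3.1}
composing d3 on (s5, s1, s4, s2, s3), with out.j its own outer ports: {out.1} {out.2, s3.2, s5.1} {s1.1} {s1.2} {s2.1} {s2.2, s4.1, s4.2} {s3.1} {s5.2}


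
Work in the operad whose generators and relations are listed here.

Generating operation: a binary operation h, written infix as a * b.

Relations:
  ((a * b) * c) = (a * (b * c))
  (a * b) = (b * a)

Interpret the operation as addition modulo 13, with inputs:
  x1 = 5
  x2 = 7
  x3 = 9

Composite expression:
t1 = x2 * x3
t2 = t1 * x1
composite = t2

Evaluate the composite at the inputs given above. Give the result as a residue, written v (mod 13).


(x2 * x3) = 3
((x2 * x3) * x1) = 8

8 (mod 13)


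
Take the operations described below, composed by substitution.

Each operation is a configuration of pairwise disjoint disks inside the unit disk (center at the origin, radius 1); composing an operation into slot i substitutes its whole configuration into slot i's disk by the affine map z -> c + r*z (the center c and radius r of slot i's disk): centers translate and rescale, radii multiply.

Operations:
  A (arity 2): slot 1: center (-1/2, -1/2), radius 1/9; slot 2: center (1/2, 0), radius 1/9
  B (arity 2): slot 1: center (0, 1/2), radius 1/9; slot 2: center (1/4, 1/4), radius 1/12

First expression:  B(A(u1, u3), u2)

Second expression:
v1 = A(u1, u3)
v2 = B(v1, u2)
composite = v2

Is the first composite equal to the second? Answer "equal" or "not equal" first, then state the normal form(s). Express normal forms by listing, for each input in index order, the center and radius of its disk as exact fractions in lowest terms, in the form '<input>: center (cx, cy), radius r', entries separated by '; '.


The first expression, normalized: u1: center (-1/18, 4/9), radius 1/81; u2: center (1/4, 1/4), radius 1/12; u3: center (1/18, 1/2), radius 1/81
The second expression, normalized: u1: center (-1/18, 4/9), radius 1/81; u2: center (1/4, 1/4), radius 1/12; u3: center (1/18, 1/2), radius 1/81
Both agree, so they are equal.

equal; the common form is u1: center (-1/18, 4/9), radius 1/81; u2: center (1/4, 1/4), radius 1/12; u3: center (1/18, 1/2), radius 1/81


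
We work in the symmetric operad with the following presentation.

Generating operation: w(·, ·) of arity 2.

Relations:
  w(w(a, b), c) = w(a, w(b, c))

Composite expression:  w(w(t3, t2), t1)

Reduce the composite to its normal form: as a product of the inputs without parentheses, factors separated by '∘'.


t3 ∘ t2 ∘ t1

The w-tree's shape is irrelevant; the t-reading-order decides.
w(t3, t2) linearizes to t3 ∘ t2
w(w(t3, t2), t1) linearizes to t3 ∘ t2 ∘ t1


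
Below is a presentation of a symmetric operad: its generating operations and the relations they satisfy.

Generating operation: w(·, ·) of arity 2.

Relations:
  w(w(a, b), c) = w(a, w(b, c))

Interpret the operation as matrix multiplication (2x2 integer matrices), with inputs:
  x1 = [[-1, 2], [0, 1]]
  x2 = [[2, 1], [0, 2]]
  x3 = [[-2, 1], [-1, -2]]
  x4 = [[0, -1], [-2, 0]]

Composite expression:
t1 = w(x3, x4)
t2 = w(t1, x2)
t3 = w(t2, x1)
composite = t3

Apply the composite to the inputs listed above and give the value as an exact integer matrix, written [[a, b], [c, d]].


[[4, -6], [-8, 22]]

w(x3, x4) = [[-2, 2], [4, 1]]
w(w(x3, x4), x2) = [[-4, 2], [8, 6]]
w(w(w(x3, x4), x2), x1) = [[4, -6], [-8, 22]]


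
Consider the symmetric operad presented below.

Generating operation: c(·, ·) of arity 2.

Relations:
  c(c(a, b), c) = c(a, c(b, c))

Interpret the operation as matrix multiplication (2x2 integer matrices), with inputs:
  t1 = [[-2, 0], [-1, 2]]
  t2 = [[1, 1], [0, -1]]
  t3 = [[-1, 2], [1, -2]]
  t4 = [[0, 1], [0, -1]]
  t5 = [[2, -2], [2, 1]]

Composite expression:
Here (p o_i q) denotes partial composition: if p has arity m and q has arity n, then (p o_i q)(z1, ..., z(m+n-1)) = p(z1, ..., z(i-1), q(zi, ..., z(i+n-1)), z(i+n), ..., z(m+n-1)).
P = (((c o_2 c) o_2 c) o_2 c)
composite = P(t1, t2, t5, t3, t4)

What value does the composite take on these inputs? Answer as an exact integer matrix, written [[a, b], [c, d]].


[[0, 30], [0, 21]]

c(t2, t5) = [[4, -1], [-2, -1]]
c(c(t2, t5), t3) = [[-5, 10], [1, -2]]
c(c(c(t2, t5), t3), t4) = [[0, -15], [0, 3]]
c(t1, c(c(c(t2, t5), t3), t4)) = [[0, 30], [0, 21]]


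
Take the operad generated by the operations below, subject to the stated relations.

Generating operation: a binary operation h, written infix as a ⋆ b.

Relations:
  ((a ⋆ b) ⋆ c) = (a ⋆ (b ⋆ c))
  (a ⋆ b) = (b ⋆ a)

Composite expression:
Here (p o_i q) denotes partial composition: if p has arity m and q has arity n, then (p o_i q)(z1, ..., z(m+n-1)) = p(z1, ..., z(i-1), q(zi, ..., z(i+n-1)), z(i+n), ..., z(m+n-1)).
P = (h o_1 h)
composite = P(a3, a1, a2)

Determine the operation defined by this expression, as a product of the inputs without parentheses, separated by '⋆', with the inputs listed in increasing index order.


With h associative and commutative, the a-input set is all that matters.
(a3 ⋆ a1) linearizes to a3 ⋆ a1
((a3 ⋆ a1) ⋆ a2) linearizes to a3 ⋆ a1 ⋆ a2
reordering the factors by index: a1 ⋆ a2 ⋆ a3

a1 ⋆ a2 ⋆ a3


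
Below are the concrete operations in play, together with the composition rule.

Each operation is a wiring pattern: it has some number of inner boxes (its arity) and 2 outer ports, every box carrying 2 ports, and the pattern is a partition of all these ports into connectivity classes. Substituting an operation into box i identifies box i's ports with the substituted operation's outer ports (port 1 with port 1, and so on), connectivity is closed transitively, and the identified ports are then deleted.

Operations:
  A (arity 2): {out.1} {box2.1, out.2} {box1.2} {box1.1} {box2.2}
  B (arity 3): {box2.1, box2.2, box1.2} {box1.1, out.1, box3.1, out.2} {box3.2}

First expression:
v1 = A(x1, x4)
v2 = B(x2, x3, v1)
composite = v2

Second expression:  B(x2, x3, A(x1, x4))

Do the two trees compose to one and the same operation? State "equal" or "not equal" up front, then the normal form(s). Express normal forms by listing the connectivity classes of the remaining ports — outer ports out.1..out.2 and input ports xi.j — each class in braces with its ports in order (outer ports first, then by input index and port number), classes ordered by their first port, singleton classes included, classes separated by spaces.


equal; both compose to {out.1, out.2, x2.1} {x1.1} {x1.2} {x2.2, x3.1, x3.2} {x4.1} {x4.2}

The first composite normalizes to {out.1, out.2, x2.1} {x1.1} {x1.2} {x2.2, x3.1, x3.2} {x4.1} {x4.2}
The second composite normalizes to {out.1, out.2, x2.1} {x1.1} {x1.2} {x2.2, x3.1, x3.2} {x4.1} {x4.2}
One common form — equal.


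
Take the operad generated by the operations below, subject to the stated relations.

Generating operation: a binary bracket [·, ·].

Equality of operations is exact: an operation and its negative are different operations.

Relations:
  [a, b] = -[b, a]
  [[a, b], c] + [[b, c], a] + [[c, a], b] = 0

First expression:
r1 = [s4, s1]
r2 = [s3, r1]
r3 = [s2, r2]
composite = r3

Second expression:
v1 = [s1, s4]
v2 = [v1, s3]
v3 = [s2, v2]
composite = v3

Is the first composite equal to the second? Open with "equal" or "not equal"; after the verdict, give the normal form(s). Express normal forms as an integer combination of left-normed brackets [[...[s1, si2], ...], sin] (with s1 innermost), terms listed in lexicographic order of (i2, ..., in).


equal — both sides give -[[[s1, s4], s3], s2]

The first composite normalizes to -[[[s1, s4], s3], s2]
The second composite normalizes to -[[[s1, s4], s3], s2]
Same normal form: equal.


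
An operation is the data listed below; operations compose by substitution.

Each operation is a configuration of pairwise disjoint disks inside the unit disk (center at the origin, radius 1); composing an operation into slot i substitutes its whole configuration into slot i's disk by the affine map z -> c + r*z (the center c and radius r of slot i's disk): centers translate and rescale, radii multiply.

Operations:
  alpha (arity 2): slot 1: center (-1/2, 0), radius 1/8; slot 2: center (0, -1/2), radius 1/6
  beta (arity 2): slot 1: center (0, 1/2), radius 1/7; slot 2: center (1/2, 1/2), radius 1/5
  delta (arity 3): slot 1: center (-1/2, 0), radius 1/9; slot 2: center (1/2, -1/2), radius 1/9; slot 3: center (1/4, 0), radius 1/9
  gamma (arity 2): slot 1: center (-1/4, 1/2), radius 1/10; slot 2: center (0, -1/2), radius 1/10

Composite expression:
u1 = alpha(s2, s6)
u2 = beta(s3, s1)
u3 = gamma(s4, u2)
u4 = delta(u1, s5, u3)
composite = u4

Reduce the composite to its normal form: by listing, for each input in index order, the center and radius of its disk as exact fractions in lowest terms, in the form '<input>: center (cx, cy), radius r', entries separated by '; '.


Follow each s-input down from delta: c' goes to c + r*c', radius to r*r'.
s2 passes through 2 substitutions, ending at center (-5/9, 0), radius 1/72
s6 passes through 2 substitutions, ending at center (-1/2, -1/18), radius 1/54
s5 passes through 1 substitution, ending at center (1/2, -1/2), radius 1/9
s4 passes through 2 substitutions, ending at center (2/9, 1/18), radius 1/90
s3 passes through 3 substitutions, ending at center (1/4, -1/20), radius 1/630
s1 passes through 3 substitutions, ending at center (23/90, -1/20), radius 1/450

s1: center (23/90, -1/20), radius 1/450; s2: center (-5/9, 0), radius 1/72; s3: center (1/4, -1/20), radius 1/630; s4: center (2/9, 1/18), radius 1/90; s5: center (1/2, -1/2), radius 1/9; s6: center (-1/2, -1/18), radius 1/54


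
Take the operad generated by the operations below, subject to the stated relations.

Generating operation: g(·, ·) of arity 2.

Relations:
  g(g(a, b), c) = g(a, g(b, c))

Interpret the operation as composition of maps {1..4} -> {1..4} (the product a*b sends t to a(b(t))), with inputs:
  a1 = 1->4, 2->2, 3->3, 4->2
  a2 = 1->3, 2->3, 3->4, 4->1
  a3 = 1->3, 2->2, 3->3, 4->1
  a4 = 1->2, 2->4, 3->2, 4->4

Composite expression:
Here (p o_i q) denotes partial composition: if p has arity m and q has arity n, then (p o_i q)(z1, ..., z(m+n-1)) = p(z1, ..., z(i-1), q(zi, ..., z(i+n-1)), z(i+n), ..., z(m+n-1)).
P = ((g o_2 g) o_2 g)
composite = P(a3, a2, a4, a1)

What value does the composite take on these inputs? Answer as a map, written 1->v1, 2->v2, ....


1->3, 2->3, 3->3, 4->3

g(a2, a4) = 1->3, 2->1, 3->3, 4->1
g(g(a2, a4), a1) = 1->1, 2->1, 3->3, 4->1
g(a3, g(g(a2, a4), a1)) = 1->3, 2->3, 3->3, 4->3


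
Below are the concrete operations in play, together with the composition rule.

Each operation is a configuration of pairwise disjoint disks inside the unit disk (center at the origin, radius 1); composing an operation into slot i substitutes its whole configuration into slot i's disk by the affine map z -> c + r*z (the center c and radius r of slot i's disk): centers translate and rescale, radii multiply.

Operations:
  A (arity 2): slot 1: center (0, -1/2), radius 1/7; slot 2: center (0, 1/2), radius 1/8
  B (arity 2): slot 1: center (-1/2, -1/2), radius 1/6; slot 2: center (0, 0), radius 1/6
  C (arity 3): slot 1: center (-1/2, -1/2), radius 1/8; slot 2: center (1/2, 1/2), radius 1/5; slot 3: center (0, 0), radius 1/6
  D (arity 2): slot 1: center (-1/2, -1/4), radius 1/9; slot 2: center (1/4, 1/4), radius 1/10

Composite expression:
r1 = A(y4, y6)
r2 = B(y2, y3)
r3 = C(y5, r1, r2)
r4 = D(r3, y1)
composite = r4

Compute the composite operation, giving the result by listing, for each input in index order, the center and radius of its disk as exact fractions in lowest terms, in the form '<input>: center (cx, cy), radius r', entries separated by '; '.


y1: center (1/4, 1/4), radius 1/10; y2: center (-55/108, -7/27), radius 1/324; y3: center (-1/2, -1/4), radius 1/324; y4: center (-4/9, -37/180), radius 1/315; y5: center (-5/9, -11/36), radius 1/72; y6: center (-4/9, -11/60), radius 1/360


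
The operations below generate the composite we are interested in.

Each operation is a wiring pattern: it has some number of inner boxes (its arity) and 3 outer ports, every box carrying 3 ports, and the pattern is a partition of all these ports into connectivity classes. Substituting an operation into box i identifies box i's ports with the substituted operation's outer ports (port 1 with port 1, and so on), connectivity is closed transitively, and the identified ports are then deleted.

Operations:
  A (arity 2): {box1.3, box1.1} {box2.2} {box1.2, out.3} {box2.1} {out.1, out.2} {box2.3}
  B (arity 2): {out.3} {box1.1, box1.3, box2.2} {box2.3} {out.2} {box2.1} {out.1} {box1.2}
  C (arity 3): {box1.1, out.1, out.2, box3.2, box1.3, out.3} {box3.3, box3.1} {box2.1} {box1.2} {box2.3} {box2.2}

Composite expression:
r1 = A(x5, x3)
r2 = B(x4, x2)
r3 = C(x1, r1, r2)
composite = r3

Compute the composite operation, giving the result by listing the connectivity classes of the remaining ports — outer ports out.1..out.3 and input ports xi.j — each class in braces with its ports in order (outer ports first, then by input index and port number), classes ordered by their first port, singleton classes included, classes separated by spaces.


{out.1, out.2, out.3, x1.1, x1.3} {x1.2} {x2.1} {x2.2, x4.1, x4.3} {x2.3} {x3.1} {x3.2} {x3.3} {x4.2} {x5.1, x5.3} {x5.2}


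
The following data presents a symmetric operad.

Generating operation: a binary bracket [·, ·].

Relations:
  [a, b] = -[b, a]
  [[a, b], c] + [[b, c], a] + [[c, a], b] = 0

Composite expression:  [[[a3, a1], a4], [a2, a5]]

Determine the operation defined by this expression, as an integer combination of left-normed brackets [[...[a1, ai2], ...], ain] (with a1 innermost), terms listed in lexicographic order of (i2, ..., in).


Skip Jacobi rewriting: expand, keep a1-initial words, read off terms.
Composite bracket: [[[a3, a1], a4], [a2, a5]]
Expanding via [a, b] = ab - ba: 16 signed words (2^4 = 16).
Collect the words opening with a1:
  from a1a3a4a2a5, sign -1: term -[[[[a1, a3], a4], a2], a5]
  from a1a3a4a5a2, sign +1: term +[[[[a1, a3], a4], a5], a2]

-[[[[a1, a3], a4], a2], a5] + [[[[a1, a3], a4], a5], a2]


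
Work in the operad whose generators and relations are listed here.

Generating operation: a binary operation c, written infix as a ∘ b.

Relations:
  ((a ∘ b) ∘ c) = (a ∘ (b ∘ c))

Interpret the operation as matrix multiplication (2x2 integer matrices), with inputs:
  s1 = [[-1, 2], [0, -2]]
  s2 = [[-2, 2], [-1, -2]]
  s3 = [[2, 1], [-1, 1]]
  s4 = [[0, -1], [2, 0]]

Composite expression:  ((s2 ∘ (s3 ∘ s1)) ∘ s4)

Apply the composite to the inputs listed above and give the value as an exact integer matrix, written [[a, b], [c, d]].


[[-24, -6], [12, 0]]


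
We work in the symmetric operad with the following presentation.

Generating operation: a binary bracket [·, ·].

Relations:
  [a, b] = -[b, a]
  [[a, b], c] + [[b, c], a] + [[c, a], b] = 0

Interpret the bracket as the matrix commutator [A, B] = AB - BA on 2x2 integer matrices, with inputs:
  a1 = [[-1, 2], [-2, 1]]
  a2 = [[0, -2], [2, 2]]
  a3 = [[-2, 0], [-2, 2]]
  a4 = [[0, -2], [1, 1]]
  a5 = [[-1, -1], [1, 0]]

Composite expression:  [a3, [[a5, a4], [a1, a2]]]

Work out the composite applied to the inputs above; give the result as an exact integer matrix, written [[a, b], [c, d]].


[[32, -64], [-96, -32]]

[a5, a4] = [[1, 1], [0, -1]]
[a1, a2] = [[0, 8], [8, 0]]
[[a5, a4], [a1, a2]] = [[8, 16], [-16, -8]]
[a3, [[a5, a4], [a1, a2]]] = [[32, -64], [-96, -32]]


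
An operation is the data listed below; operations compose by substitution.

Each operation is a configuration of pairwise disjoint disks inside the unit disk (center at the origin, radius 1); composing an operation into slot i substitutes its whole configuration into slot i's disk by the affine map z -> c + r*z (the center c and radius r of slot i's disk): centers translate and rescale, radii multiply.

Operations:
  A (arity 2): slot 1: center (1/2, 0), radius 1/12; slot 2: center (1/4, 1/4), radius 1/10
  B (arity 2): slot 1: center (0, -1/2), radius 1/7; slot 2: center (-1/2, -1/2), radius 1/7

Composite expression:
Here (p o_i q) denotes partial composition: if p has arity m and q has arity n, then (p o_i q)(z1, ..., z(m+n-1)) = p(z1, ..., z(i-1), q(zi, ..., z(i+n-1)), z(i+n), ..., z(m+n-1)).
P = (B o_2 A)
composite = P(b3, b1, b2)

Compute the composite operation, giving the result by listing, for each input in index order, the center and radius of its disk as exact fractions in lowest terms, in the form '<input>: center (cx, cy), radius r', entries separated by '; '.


b1: center (-3/7, -1/2), radius 1/84; b2: center (-13/28, -13/28), radius 1/70; b3: center (0, -1/2), radius 1/7

Affine substitution under B: radii multiply and b-centers shift.
b3 passes through 1 substitution, ending at center (0, -1/2), radius 1/7
b1 passes through 2 substitutions, ending at center (-3/7, -1/2), radius 1/84
b2 passes through 2 substitutions, ending at center (-13/28, -13/28), radius 1/70


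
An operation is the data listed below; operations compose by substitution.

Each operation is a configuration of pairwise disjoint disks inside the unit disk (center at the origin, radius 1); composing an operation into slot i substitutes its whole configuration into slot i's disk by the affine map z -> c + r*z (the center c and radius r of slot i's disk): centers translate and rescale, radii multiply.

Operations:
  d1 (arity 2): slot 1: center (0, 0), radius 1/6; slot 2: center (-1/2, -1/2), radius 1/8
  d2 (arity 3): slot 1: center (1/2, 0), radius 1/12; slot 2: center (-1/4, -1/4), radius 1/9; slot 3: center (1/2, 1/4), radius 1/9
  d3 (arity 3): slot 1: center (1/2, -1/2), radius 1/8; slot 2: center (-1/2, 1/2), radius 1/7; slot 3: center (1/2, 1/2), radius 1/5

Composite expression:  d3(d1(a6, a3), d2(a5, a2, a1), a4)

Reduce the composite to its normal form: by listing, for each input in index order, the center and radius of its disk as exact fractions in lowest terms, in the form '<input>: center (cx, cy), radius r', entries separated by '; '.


Each a-disk chains the slot maps above it in d3; radii multiply.
input a6: applying the 2 nested substitutions gives center (1/2, -1/2), radius 1/48
input a3: applying the 2 nested substitutions gives center (7/16, -9/16), radius 1/64
input a5: applying the 2 nested substitutions gives center (-3/7, 1/2), radius 1/84
input a2: applying the 2 nested substitutions gives center (-15/28, 13/28), radius 1/63
input a1: applying the 2 nested substitutions gives center (-3/7, 15/28), radius 1/63
input a4: applying the 1 nested substitution gives center (1/2, 1/2), radius 1/5

a1: center (-3/7, 15/28), radius 1/63; a2: center (-15/28, 13/28), radius 1/63; a3: center (7/16, -9/16), radius 1/64; a4: center (1/2, 1/2), radius 1/5; a5: center (-3/7, 1/2), radius 1/84; a6: center (1/2, -1/2), radius 1/48


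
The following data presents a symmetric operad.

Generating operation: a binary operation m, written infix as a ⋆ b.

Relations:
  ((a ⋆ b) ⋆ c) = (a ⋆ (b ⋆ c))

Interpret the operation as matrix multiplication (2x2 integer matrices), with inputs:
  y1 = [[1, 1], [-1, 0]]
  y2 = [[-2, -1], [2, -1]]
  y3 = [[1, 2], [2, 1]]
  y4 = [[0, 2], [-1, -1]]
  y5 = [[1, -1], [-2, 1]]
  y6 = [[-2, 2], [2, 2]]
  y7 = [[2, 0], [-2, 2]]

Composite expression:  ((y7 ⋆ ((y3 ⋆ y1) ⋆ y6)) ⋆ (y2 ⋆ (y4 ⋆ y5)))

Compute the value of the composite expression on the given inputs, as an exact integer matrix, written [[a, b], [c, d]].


(y3 ⋆ y1) = [[-1, 1], [1, 2]]
((y3 ⋆ y1) ⋆ y6) = [[4, 0], [2, 6]]
(y7 ⋆ ((y3 ⋆ y1) ⋆ y6)) = [[8, 0], [-4, 12]]
(y4 ⋆ y5) = [[-4, 2], [1, 0]]
(y2 ⋆ (y4 ⋆ y5)) = [[7, -4], [-9, 4]]
((y7 ⋆ ((y3 ⋆ y1) ⋆ y6)) ⋆ (y2 ⋆ (y4 ⋆ y5))) = [[56, -32], [-136, 64]]

[[56, -32], [-136, 64]]


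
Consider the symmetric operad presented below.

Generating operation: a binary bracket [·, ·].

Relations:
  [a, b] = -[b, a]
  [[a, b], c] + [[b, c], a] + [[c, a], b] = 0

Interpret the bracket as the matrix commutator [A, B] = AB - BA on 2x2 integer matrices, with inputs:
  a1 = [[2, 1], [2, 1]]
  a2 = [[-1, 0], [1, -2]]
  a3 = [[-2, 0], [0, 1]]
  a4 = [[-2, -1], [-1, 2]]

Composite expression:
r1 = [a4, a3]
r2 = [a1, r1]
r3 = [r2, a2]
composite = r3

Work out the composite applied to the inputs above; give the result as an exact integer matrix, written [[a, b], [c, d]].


[a4, a3] = [[0, -3], [3, 0]]
[a1, [a4, a3]] = [[9, -3], [-3, -9]]
[[a1, [a4, a3]], a2] = [[-3, 3], [-21, 3]]

[[-3, 3], [-21, 3]]


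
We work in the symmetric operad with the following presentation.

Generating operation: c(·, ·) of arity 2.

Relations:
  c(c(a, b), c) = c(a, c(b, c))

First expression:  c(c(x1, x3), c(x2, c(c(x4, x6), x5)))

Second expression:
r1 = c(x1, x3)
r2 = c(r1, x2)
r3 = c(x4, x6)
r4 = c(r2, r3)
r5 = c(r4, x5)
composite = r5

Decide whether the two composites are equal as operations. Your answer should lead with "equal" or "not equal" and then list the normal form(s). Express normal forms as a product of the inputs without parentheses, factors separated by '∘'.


equal: each reduces to x1 ∘ x3 ∘ x2 ∘ x4 ∘ x6 ∘ x5

Normal form of the first expression: x1 ∘ x3 ∘ x2 ∘ x4 ∘ x6 ∘ x5
Normal form of the second expression: x1 ∘ x3 ∘ x2 ∘ x4 ∘ x6 ∘ x5
The normal forms match — equal.


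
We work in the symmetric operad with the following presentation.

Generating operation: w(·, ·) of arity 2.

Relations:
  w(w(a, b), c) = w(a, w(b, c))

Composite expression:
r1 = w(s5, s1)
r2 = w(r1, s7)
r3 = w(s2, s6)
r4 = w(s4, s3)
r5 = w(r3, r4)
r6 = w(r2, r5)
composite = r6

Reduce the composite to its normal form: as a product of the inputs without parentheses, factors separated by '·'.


s5 · s1 · s7 · s2 · s6 · s4 · s3

All parenthesizations of w agree; list the s-inputs left to right.
w(s5, s1) linearizes to s5 · s1
w(w(s5, s1), s7) linearizes to s5 · s1 · s7
w(s2, s6) linearizes to s2 · s6
w(s4, s3) linearizes to s4 · s3
w(w(s2, s6), w(s4, s3)) linearizes to s2 · s6 · s4 · s3
w(w(w(s5, s1), s7), w(w(s2, s6), w(s4, s3))) linearizes to s5 · s1 · s7 · s2 · s6 · s4 · s3


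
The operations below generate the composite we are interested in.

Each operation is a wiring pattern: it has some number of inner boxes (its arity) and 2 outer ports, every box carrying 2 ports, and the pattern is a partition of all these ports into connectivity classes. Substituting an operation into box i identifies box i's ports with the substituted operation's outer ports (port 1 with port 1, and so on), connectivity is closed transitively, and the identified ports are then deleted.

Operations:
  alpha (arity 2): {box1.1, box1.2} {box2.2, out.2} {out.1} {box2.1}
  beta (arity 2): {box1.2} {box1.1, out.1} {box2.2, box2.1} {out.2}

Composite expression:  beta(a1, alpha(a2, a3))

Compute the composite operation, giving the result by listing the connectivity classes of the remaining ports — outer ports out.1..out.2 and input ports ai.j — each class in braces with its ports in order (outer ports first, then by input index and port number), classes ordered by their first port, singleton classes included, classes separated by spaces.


{out.1, a1.1} {out.2} {a1.2} {a2.1, a2.2} {a3.1} {a3.2}

Substituting into beta glues patterns; closure does the rest.
the subtree at alpha composes to {out.1} {out.2, a3.2} {a2.1, a2.2} {a3.1} on (a2, a3); out.j = own outer ports
the subtree at beta composes to {out.1, a1.1} {out.2} {a1.2} {a2.1, a2.2} {a3.1} {a3.2} on (a1, a2, a3); out.j = own outer ports
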